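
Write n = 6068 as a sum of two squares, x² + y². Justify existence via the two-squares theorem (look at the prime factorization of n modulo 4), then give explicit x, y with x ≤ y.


Step 1: Factor n = 6068 = 2^2 · 37 · 41.
Step 2: Check the mod-4 condition on each prime factor: 2 = 2 (special); 37 ≡ 1 (mod 4), exponent 1; 41 ≡ 1 (mod 4), exponent 1.
All primes ≡ 3 (mod 4) appear to even exponent (or don't appear), so by the two-squares theorem n IS expressible as a sum of two squares.
Step 3: Build a representation. Group n = k² · m with k = 2 and m = 37 · 41 = 1517 (a product of primes ≡ 1 (mod 4)); a representation of m scales to one of n via (k·x)² + (k·y)² = k²(x² + y²). Each prime p ≡ 1 (mod 4) is itself a sum of two squares; find a² by testing p − a² for a perfect square:
  37: 37 − 1² = 36 = 6² ⇒ 37 = 1² + 6².
  41: 41 − 1² = 40, 41 − 2² = 37, 41 − 3² = 32, 41 − 4² = 25 = 5² ⇒ 41 = 4² + 5².
  Combine using the Brahmagupta–Fibonacci identity (a² + b²)(c² + d²) = (ac − bd)² + (ad + bc)² = (ac + bd)² + (ad − bc)²:
  37 · 41 = 1517: from (1² + 6²)(4² + 5²), take (1·4 − 6·5, 1·5 + 6·4) = (4 − 30, 5 + 24) = (-26, 29); dropping signs (only squares matter) gives (26, 29); check 26² + 29² = 676 + 841 = 1517 ✓.
  Scale by k = 2: (2·26, 2·29) = (52, 58).
Step 4: Order so x ≤ y and verify: 52² + 58² = 2704 + 3364 = 6068 = n. ✓

n = 6068 = 52² + 58² (one valid representation with x ≤ y).


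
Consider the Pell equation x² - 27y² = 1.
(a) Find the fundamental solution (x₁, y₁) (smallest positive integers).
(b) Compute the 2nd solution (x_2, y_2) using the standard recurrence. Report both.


Step 1: Find the fundamental solution (x₁, y₁) of x² - 27y² = 1.
  Expand √27 as a continued fraction. a₀ = ⌊√27⌋ = 5; iterate m_{k+1} = d_k·a_k − m_k, d_{k+1} = (27 − m_{k+1}²)/d_k, a_{k+1} = ⌊(a₀ + m_{k+1})/d_{k+1}⌋ (starting m₀ = 0, d₀ = 1), with convergents p_k = a_k·p_{k-1} + p_{k-2}, q_k = a_k·q_{k-1} + q_{k-2} (p₋₁ = 1, q₋₁ = 0):
  k = 0: a₀ = 5; p₀/q₀ = 5/1; p₀² − 27·q₀² = 25 − 27 = -2.
  k = 1: m = 5, d = 2, a = ⌊(5 + 5)/2⌋ = 5; p/q = (5·5 + 1)/(5·1 + 0) = 26/5; p² − 27·q² = 676 − 675 = 1.
  The first convergent with p² − 27·q² = 1 gives the fundamental solution (x₁, y₁) = (26, 5).
Step 2: Apply the recurrence (x_{n+1}, y_{n+1}) = (x₁x_n + 27y₁y_n, x₁y_n + y₁x_n) repeatedly.
  From (x_1, y_1) = (26, 5): x_2 = 26·26 + 27·5·5 = 1351; y_2 = 26·5 + 5·26 = 260.
Step 3: Verify x_2² - 27·y_2² = 1825201 - 1825200 = 1 (should be 1). ✓

(x_1, y_1) = (26, 5); (x_2, y_2) = (1351, 260).


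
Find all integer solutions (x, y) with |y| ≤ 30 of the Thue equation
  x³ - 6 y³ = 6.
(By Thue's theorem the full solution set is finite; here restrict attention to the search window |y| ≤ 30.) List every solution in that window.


The equation is x³ - 6y³ = 6. For fixed y, x³ = 6·y³ + 6, so a solution requires the RHS to be a perfect cube.
Strategy: iterate y from -30 to 30, compute RHS = 6·y³ + 6, and check whether it is a (positive or negative) perfect cube.
Check small values of y:
  y = 0: RHS = 6 is not a perfect cube.
  y = 1: RHS = 12 is not a perfect cube.
  y = -1: RHS = 0 = (0)³ ⇒ x = 0 works.
  y = 2: RHS = 54 is not a perfect cube.
  y = -2: RHS = -42 is not a perfect cube.
  y = 3: RHS = 168 is not a perfect cube.
  y = -3: RHS = -156 is not a perfect cube.
Continuing the search up to |y| = 30 finds no further solutions beyond those listed.
Collected solutions: (0, -1).

Solutions (with |y| ≤ 30): (0, -1).


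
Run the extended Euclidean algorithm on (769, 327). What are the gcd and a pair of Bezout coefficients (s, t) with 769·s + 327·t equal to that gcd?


Euclidean algorithm on (769, 327) — divide until remainder is 0:
  769 = 2 · 327 + 115
  327 = 2 · 115 + 97
  115 = 1 · 97 + 18
  97 = 5 · 18 + 7
  18 = 2 · 7 + 4
  7 = 1 · 4 + 3
  4 = 1 · 3 + 1
  3 = 3 · 1 + 0
gcd(769, 327) = 1.
Track Bezout coefficients alongside the remainders: start with r₀ = 769 = a·1 + b·0 (s = 1, t = 0) and r₁ = 327 = a·0 + b·1 (s = 0, t = 1); each new remainder r_{k+1} = r_{k-1} − q_k·r_k inherits s_{k+1} = s_{k-1} − q_k·s_k, t_{k+1} = t_{k-1} − q_k·t_k, so r_k = a·s_k + b·t_k at every step:
  q = 2: r = 115, s = 1 − 2·0 = 1, t = 0 − 2·1 = -2  (check: 769·1 + 327·(-2) = 115)
  q = 2: r = 97, s = 0 − 2·1 = -2, t = 1 − 2·(-2) = 5  (check: 769·(-2) + 327·5 = 97)
  q = 1: r = 18, s = 1 − 1·(-2) = 3, t = -2 − 1·5 = -7  (check: 769·3 + 327·(-7) = 18)
  q = 5: r = 7, s = -2 − 5·3 = -17, t = 5 − 5·(-7) = 40  (check: 769·(-17) + 327·40 = 7)
  q = 2: r = 4, s = 3 − 2·(-17) = 37, t = -7 − 2·40 = -87  (check: 769·37 + 327·(-87) = 4)
  q = 1: r = 3, s = -17 − 1·37 = -54, t = 40 − 1·(-87) = 127  (check: 769·(-54) + 327·127 = 3)
  q = 1: r = 1, s = 37 − 1·(-54) = 91, t = -87 − 1·127 = -214  (check: 769·91 + 327·(-214) = 1)
The row with r = 1 (the gcd) gives the Bezout coefficients s = 91, t = -214.
Result: 769 · (91) + 327 · (-214) = 1.

gcd(769, 327) = 1; s = 91, t = -214 (check: 769·91 + 327·(-214) = 1).


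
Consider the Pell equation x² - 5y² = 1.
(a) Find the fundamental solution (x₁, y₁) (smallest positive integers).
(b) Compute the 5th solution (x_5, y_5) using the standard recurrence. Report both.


Step 1: Find the fundamental solution (x₁, y₁) of x² - 5y² = 1.
  Expand √5 as a continued fraction. a₀ = ⌊√5⌋ = 2; iterate m_{k+1} = d_k·a_k − m_k, d_{k+1} = (5 − m_{k+1}²)/d_k, a_{k+1} = ⌊(a₀ + m_{k+1})/d_{k+1}⌋ (starting m₀ = 0, d₀ = 1), with convergents p_k = a_k·p_{k-1} + p_{k-2}, q_k = a_k·q_{k-1} + q_{k-2} (p₋₁ = 1, q₋₁ = 0):
  k = 0: a₀ = 2; p₀/q₀ = 2/1; p₀² − 5·q₀² = 4 − 5 = -1.
  k = 1: m = 2, d = 1, a = ⌊(2 + 2)/1⌋ = 4; p/q = (4·2 + 1)/(4·1 + 0) = 9/4; p² − 5·q² = 81 − 80 = 1.
  The first convergent with p² − 5·q² = 1 gives the fundamental solution (x₁, y₁) = (9, 4).
Step 2: Apply the recurrence (x_{n+1}, y_{n+1}) = (x₁x_n + 5y₁y_n, x₁y_n + y₁x_n) repeatedly.
  From (x_1, y_1) = (9, 4): x_2 = 9·9 + 5·4·4 = 161; y_2 = 9·4 + 4·9 = 72.
  From (x_2, y_2) = (161, 72): x_3 = 9·161 + 5·4·72 = 2889; y_3 = 9·72 + 4·161 = 1292.
  From (x_3, y_3) = (2889, 1292): x_4 = 9·2889 + 5·4·1292 = 51841; y_4 = 9·1292 + 4·2889 = 23184.
  From (x_4, y_4) = (51841, 23184): x_5 = 9·51841 + 5·4·23184 = 930249; y_5 = 9·23184 + 4·51841 = 416020.
Step 3: Verify x_5² - 5·y_5² = 865363202001 - 865363202000 = 1 (should be 1). ✓

(x_1, y_1) = (9, 4); (x_5, y_5) = (930249, 416020).


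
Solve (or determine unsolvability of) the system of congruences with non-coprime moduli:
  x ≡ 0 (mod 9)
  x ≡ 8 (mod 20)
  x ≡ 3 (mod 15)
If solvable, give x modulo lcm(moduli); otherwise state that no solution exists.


Moduli 9, 20, 15 are not pairwise coprime, so CRT works modulo lcm(m_i) when all pairwise compatibility conditions hold.
Pairwise compatibility: gcd(m_i, m_j) must divide a_i - a_j for every pair.
Merge one congruence at a time:
  Start: x ≡ 0 (mod 9).
  Combine with x ≡ 8 (mod 20): gcd(9, 20) = 1; 8 - 0 = 8, which IS divisible by 1, so compatible.
    Write x = 0 + 9·t and substitute into x ≡ 8 (mod 20): 9·t ≡ 8 − 0 = 8 (mod 20).
    The inverse of 9 mod 20 is 9 (since 9·9 = 81 = 4·20 + 1), so t ≡ 9·8 = 72 ≡ 12 (mod 20).
    Then x = 0 + 9·12 = 108, valid modulo lcm(9, 20) = 180: x ≡ 108 (mod 180).
  Combine with x ≡ 3 (mod 15): gcd(180, 15) = 15; 3 - 108 = -105, which IS divisible by 15, so compatible.
    Write x = 108 + 180·t and substitute into x ≡ 3 (mod 15): 180·t ≡ 3 − 108 = -105 (mod 15).
    Divide the congruence (and modulus) by g = 15: 12·t ≡ -7 (mod 1).
    Modulo 1 every t works; take t = 0.
    Then x = 108 + 180·0 = 108, valid modulo lcm(180, 15) = 180: x ≡ 108 (mod 180).
Verify: 108 mod 9 = 0, 108 mod 20 = 8, 108 mod 15 = 3.

x ≡ 108 (mod 180).


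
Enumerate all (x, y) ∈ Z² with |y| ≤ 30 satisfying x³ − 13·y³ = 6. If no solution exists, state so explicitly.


The equation is x³ - 13y³ = 6. For fixed y, x³ = 13·y³ + 6, so a solution requires the RHS to be a perfect cube.
Strategy: iterate y from -30 to 30, compute RHS = 13·y³ + 6, and check whether it is a (positive or negative) perfect cube.
Check small values of y:
  y = 0: RHS = 6 is not a perfect cube.
  y = 1: RHS = 19 is not a perfect cube.
  y = -1: RHS = -7 is not a perfect cube.
  y = 2: RHS = 110 is not a perfect cube.
  y = -2: RHS = -98 is not a perfect cube.
  y = 3: RHS = 357 is not a perfect cube.
  y = -3: RHS = -345 is not a perfect cube.
Continuing the search up to |y| = 30 finds no solutions either.
No (x, y) in the scanned range satisfies the equation.

No integer solutions with |y| ≤ 30.


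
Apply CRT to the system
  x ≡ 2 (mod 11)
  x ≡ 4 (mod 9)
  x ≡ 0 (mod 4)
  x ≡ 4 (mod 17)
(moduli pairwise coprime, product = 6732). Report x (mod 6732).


Product of moduli M = 11 · 9 · 4 · 17 = 6732.
Merge one congruence at a time:
  Start: x ≡ 2 (mod 11).
  Combine with x ≡ 4 (mod 9); new modulus lcm = 99.
    Write x = 2 + 11·t and substitute into x ≡ 4 (mod 9): 11·t ≡ 4 − 2 = 2 (mod 9).
    Reduce coefficients mod 9: 2·t ≡ 2 (mod 9).
    The inverse of 2 mod 9 is 5 (since 2·5 = 10 = 1·9 + 1), so t ≡ 5·2 = 10 ≡ 1 (mod 9).
    Then x = 2 + 11·1 = 13, valid modulo lcm(11, 9) = 99: x ≡ 13 (mod 99).
  Combine with x ≡ 0 (mod 4); new modulus lcm = 396.
    Write x = 13 + 99·t and substitute into x ≡ 0 (mod 4): 99·t ≡ 0 − 13 = -13 (mod 4).
    Reduce coefficients mod 4: 3·t ≡ 3 (mod 4).
    The inverse of 3 mod 4 is 3 (since 3·3 = 9 = 2·4 + 1), so t ≡ 3·3 = 9 ≡ 1 (mod 4).
    Then x = 13 + 99·1 = 112, valid modulo lcm(99, 4) = 396: x ≡ 112 (mod 396).
  Combine with x ≡ 4 (mod 17); new modulus lcm = 6732.
    Write x = 112 + 396·t and substitute into x ≡ 4 (mod 17): 396·t ≡ 4 − 112 = -108 (mod 17).
    Reduce coefficients mod 17: 5·t ≡ 11 (mod 17).
    The inverse of 5 mod 17 is 7 (since 5·7 = 35 = 2·17 + 1), so t ≡ 7·11 = 77 ≡ 9 (mod 17).
    Then x = 112 + 396·9 = 3676, valid modulo lcm(396, 17) = 6732: x ≡ 3676 (mod 6732).
Verify against each original: 3676 mod 11 = 2, 3676 mod 9 = 4, 3676 mod 4 = 0, 3676 mod 17 = 4.

x ≡ 3676 (mod 6732).


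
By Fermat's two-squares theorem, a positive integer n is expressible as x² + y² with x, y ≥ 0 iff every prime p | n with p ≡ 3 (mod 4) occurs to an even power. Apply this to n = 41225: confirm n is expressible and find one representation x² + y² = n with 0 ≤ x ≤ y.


Step 1: Factor n = 41225 = 5^2 · 17 · 97.
Step 2: Check the mod-4 condition on each prime factor: 5 ≡ 1 (mod 4), exponent 2; 17 ≡ 1 (mod 4), exponent 1; 97 ≡ 1 (mod 4), exponent 1.
All primes ≡ 3 (mod 4) appear to even exponent (or don't appear), so by the two-squares theorem n IS expressible as a sum of two squares.
Step 3: Build a representation. Group n = k² · m with k = 5 and m = 17 · 97 = 1649 (a product of primes ≡ 1 (mod 4)); a representation of m scales to one of n via (k·x)² + (k·y)² = k²(x² + y²). Each prime p ≡ 1 (mod 4) is itself a sum of two squares; find a² by testing p − a² for a perfect square:
  17: 17 − 1² = 16 = 4² ⇒ 17 = 1² + 4².
  97: 97 − 1² = 96, 97 − 2² = 93, 97 − 3² = 88, 97 − 4² = 81 = 9² ⇒ 97 = 4² + 9².
  Combine using the Brahmagupta–Fibonacci identity (a² + b²)(c² + d²) = (ac − bd)² + (ad + bc)² = (ac + bd)² + (ad − bc)²:
  17 · 97 = 1649: from (1² + 4²)(4² + 9²), take (1·4 − 4·9, 1·9 + 4·4) = (4 − 36, 9 + 16) = (-32, 25); dropping signs (only squares matter) gives (32, 25); check 32² + 25² = 1024 + 625 = 1649 ✓.
  Scale by k = 5: (5·32, 5·25) = (160, 125).
Step 4: Order so x ≤ y and verify: 125² + 160² = 15625 + 25600 = 41225 = n. ✓

n = 41225 = 125² + 160² (one valid representation with x ≤ y).


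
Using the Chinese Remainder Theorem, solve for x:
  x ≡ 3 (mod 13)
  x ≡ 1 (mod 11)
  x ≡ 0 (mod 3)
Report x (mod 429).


Moduli 13, 11, 3 are pairwise coprime; by CRT there is a unique solution modulo M = 13 · 11 · 3 = 429.
Solve pairwise, accumulating the modulus:
  Start with x ≡ 3 (mod 13).
  Combine with x ≡ 1 (mod 11): since gcd(13, 11) = 1, we get a unique residue mod 143.
    Write x = 3 + 13·t and substitute into x ≡ 1 (mod 11): 13·t ≡ 1 − 3 = -2 (mod 11).
    Reduce coefficients mod 11: 2·t ≡ 9 (mod 11).
    The inverse of 2 mod 11 is 6 (since 2·6 = 12 = 1·11 + 1), so t ≡ 6·9 = 54 ≡ 10 (mod 11).
    Then x = 3 + 13·10 = 133, valid modulo lcm(13, 11) = 143: x ≡ 133 (mod 143).
  Combine with x ≡ 0 (mod 3): since gcd(143, 3) = 1, we get a unique residue mod 429.
    Write x = 133 + 143·t and substitute into x ≡ 0 (mod 3): 143·t ≡ 0 − 133 = -133 (mod 3).
    Reduce coefficients mod 3: 2·t ≡ 2 (mod 3).
    The inverse of 2 mod 3 is 2 (since 2·2 = 4 = 1·3 + 1), so t ≡ 2·2 = 4 ≡ 1 (mod 3).
    Then x = 133 + 143·1 = 276, valid modulo lcm(143, 3) = 429: x ≡ 276 (mod 429).
Verify: 276 mod 13 = 3 ✓, 276 mod 11 = 1 ✓, 276 mod 3 = 0 ✓.

x ≡ 276 (mod 429).


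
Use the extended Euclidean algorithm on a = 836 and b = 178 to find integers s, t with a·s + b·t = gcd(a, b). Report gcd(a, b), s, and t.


Euclidean algorithm on (836, 178) — divide until remainder is 0:
  836 = 4 · 178 + 124
  178 = 1 · 124 + 54
  124 = 2 · 54 + 16
  54 = 3 · 16 + 6
  16 = 2 · 6 + 4
  6 = 1 · 4 + 2
  4 = 2 · 2 + 0
gcd(836, 178) = 2.
Track Bezout coefficients alongside the remainders: start with r₀ = 836 = a·1 + b·0 (s = 1, t = 0) and r₁ = 178 = a·0 + b·1 (s = 0, t = 1); each new remainder r_{k+1} = r_{k-1} − q_k·r_k inherits s_{k+1} = s_{k-1} − q_k·s_k, t_{k+1} = t_{k-1} − q_k·t_k, so r_k = a·s_k + b·t_k at every step:
  q = 4: r = 124, s = 1 − 4·0 = 1, t = 0 − 4·1 = -4  (check: 836·1 + 178·(-4) = 124)
  q = 1: r = 54, s = 0 − 1·1 = -1, t = 1 − 1·(-4) = 5  (check: 836·(-1) + 178·5 = 54)
  q = 2: r = 16, s = 1 − 2·(-1) = 3, t = -4 − 2·5 = -14  (check: 836·3 + 178·(-14) = 16)
  q = 3: r = 6, s = -1 − 3·3 = -10, t = 5 − 3·(-14) = 47  (check: 836·(-10) + 178·47 = 6)
  q = 2: r = 4, s = 3 − 2·(-10) = 23, t = -14 − 2·47 = -108  (check: 836·23 + 178·(-108) = 4)
  q = 1: r = 2, s = -10 − 1·23 = -33, t = 47 − 1·(-108) = 155  (check: 836·(-33) + 178·155 = 2)
The row with r = 2 (the gcd) gives the Bezout coefficients s = -33, t = 155.
Result: 836 · (-33) + 178 · (155) = 2.

gcd(836, 178) = 2; s = -33, t = 155 (check: 836·(-33) + 178·155 = 2).


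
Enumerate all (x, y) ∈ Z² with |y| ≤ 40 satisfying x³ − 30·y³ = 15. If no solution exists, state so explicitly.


The equation is x³ - 30y³ = 15. For fixed y, x³ = 30·y³ + 15, so a solution requires the RHS to be a perfect cube.
Strategy: iterate y from -40 to 40, compute RHS = 30·y³ + 15, and check whether it is a (positive or negative) perfect cube.
Check small values of y:
  y = 0: RHS = 15 is not a perfect cube.
  y = 1: RHS = 45 is not a perfect cube.
  y = -1: RHS = -15 is not a perfect cube.
  y = 2: RHS = 255 is not a perfect cube.
  y = -2: RHS = -225 is not a perfect cube.
  y = 3: RHS = 825 is not a perfect cube.
  y = -3: RHS = -795 is not a perfect cube.
Continuing the search up to |y| = 40 finds no solutions either.
No (x, y) in the scanned range satisfies the equation.

No integer solutions with |y| ≤ 40.


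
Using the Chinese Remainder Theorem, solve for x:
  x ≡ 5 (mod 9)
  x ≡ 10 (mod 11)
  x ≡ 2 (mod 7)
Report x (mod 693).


Moduli 9, 11, 7 are pairwise coprime; by CRT there is a unique solution modulo M = 9 · 11 · 7 = 693.
Solve pairwise, accumulating the modulus:
  Start with x ≡ 5 (mod 9).
  Combine with x ≡ 10 (mod 11): since gcd(9, 11) = 1, we get a unique residue mod 99.
    Write x = 5 + 9·t and substitute into x ≡ 10 (mod 11): 9·t ≡ 10 − 5 = 5 (mod 11).
    The inverse of 9 mod 11 is 5 (since 9·5 = 45 = 4·11 + 1), so t ≡ 5·5 = 25 ≡ 3 (mod 11).
    Then x = 5 + 9·3 = 32, valid modulo lcm(9, 11) = 99: x ≡ 32 (mod 99).
  Combine with x ≡ 2 (mod 7): since gcd(99, 7) = 1, we get a unique residue mod 693.
    Write x = 32 + 99·t and substitute into x ≡ 2 (mod 7): 99·t ≡ 2 − 32 = -30 (mod 7).
    Reduce coefficients mod 7: 1·t ≡ 5 (mod 7).
    So t ≡ 5 (mod 7).
    Then x = 32 + 99·5 = 527, valid modulo lcm(99, 7) = 693: x ≡ 527 (mod 693).
Verify: 527 mod 9 = 5 ✓, 527 mod 11 = 10 ✓, 527 mod 7 = 2 ✓.

x ≡ 527 (mod 693).


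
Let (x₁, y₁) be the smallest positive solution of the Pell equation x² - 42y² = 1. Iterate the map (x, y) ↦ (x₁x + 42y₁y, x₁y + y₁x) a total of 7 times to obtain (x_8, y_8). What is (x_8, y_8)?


Step 1: Find the fundamental solution (x₁, y₁) of x² - 42y² = 1.
  Expand √42 as a continued fraction. a₀ = ⌊√42⌋ = 6; iterate m_{k+1} = d_k·a_k − m_k, d_{k+1} = (42 − m_{k+1}²)/d_k, a_{k+1} = ⌊(a₀ + m_{k+1})/d_{k+1}⌋ (starting m₀ = 0, d₀ = 1), with convergents p_k = a_k·p_{k-1} + p_{k-2}, q_k = a_k·q_{k-1} + q_{k-2} (p₋₁ = 1, q₋₁ = 0):
  k = 0: a₀ = 6; p₀/q₀ = 6/1; p₀² − 42·q₀² = 36 − 42 = -6.
  k = 1: m = 6, d = 6, a = ⌊(6 + 6)/6⌋ = 2; p/q = (2·6 + 1)/(2·1 + 0) = 13/2; p² − 42·q² = 169 − 168 = 1.
  The first convergent with p² − 42·q² = 1 gives the fundamental solution (x₁, y₁) = (13, 2).
Step 2: Apply the recurrence (x_{n+1}, y_{n+1}) = (x₁x_n + 42y₁y_n, x₁y_n + y₁x_n) repeatedly.
  From (x_1, y_1) = (13, 2): x_2 = 13·13 + 42·2·2 = 337; y_2 = 13·2 + 2·13 = 52.
  From (x_2, y_2) = (337, 52): x_3 = 13·337 + 42·2·52 = 8749; y_3 = 13·52 + 2·337 = 1350.
  From (x_3, y_3) = (8749, 1350): x_4 = 13·8749 + 42·2·1350 = 227137; y_4 = 13·1350 + 2·8749 = 35048.
  From (x_4, y_4) = (227137, 35048): x_5 = 13·227137 + 42·2·35048 = 5896813; y_5 = 13·35048 + 2·227137 = 909898.
  From (x_5, y_5) = (5896813, 909898): x_6 = 13·5896813 + 42·2·909898 = 153090001; y_6 = 13·909898 + 2·5896813 = 23622300.
  From (x_6, y_6) = (153090001, 23622300): x_7 = 13·153090001 + 42·2·23622300 = 3974443213; y_7 = 13·23622300 + 2·153090001 = 613269902.
  From (x_7, y_7) = (3974443213, 613269902): x_8 = 13·3974443213 + 42·2·613269902 = 103182433537; y_8 = 13·613269902 + 2·3974443213 = 15921395152.
Step 3: Verify x_8² - 42·y_8² = 10646614590617422330369 - 10646614590617422330368 = 1 (should be 1). ✓

(x_1, y_1) = (13, 2); (x_8, y_8) = (103182433537, 15921395152).


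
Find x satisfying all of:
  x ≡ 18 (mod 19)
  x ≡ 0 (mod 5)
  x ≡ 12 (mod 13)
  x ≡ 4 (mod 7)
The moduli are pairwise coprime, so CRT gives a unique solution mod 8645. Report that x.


Product of moduli M = 19 · 5 · 13 · 7 = 8645.
Merge one congruence at a time:
  Start: x ≡ 18 (mod 19).
  Combine with x ≡ 0 (mod 5); new modulus lcm = 95.
    Write x = 18 + 19·t and substitute into x ≡ 0 (mod 5): 19·t ≡ 0 − 18 = -18 (mod 5).
    Reduce coefficients mod 5: 4·t ≡ 2 (mod 5).
    The inverse of 4 mod 5 is 4 (since 4·4 = 16 = 3·5 + 1), so t ≡ 4·2 = 8 ≡ 3 (mod 5).
    Then x = 18 + 19·3 = 75, valid modulo lcm(19, 5) = 95: x ≡ 75 (mod 95).
  Combine with x ≡ 12 (mod 13); new modulus lcm = 1235.
    Write x = 75 + 95·t and substitute into x ≡ 12 (mod 13): 95·t ≡ 12 − 75 = -63 (mod 13).
    Reduce coefficients mod 13: 4·t ≡ 2 (mod 13).
    The inverse of 4 mod 13 is 10 (since 4·10 = 40 = 3·13 + 1), so t ≡ 10·2 = 20 ≡ 7 (mod 13).
    Then x = 75 + 95·7 = 740, valid modulo lcm(95, 13) = 1235: x ≡ 740 (mod 1235).
  Combine with x ≡ 4 (mod 7); new modulus lcm = 8645.
    Write x = 740 + 1235·t and substitute into x ≡ 4 (mod 7): 1235·t ≡ 4 − 740 = -736 (mod 7).
    Reduce coefficients mod 7: 3·t ≡ 6 (mod 7).
    The inverse of 3 mod 7 is 5 (since 3·5 = 15 = 2·7 + 1), so t ≡ 5·6 = 30 ≡ 2 (mod 7).
    Then x = 740 + 1235·2 = 3210, valid modulo lcm(1235, 7) = 8645: x ≡ 3210 (mod 8645).
Verify against each original: 3210 mod 19 = 18, 3210 mod 5 = 0, 3210 mod 13 = 12, 3210 mod 7 = 4.

x ≡ 3210 (mod 8645).


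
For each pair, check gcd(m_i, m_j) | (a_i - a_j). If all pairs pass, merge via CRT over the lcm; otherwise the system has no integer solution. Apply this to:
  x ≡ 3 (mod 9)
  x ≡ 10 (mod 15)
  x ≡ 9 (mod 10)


Moduli 9, 15, 10 are not pairwise coprime, so CRT works modulo lcm(m_i) when all pairwise compatibility conditions hold.
Pairwise compatibility: gcd(m_i, m_j) must divide a_i - a_j for every pair.
Merge one congruence at a time:
  Start: x ≡ 3 (mod 9).
  Combine with x ≡ 10 (mod 15): gcd(9, 15) = 3, and 10 - 3 = 7 is NOT divisible by 3.
    ⇒ system is inconsistent (no integer solution).

No solution (the system is inconsistent).


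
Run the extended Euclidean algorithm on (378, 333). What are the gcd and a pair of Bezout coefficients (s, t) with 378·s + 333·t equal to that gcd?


Euclidean algorithm on (378, 333) — divide until remainder is 0:
  378 = 1 · 333 + 45
  333 = 7 · 45 + 18
  45 = 2 · 18 + 9
  18 = 2 · 9 + 0
gcd(378, 333) = 9.
Track Bezout coefficients alongside the remainders: start with r₀ = 378 = a·1 + b·0 (s = 1, t = 0) and r₁ = 333 = a·0 + b·1 (s = 0, t = 1); each new remainder r_{k+1} = r_{k-1} − q_k·r_k inherits s_{k+1} = s_{k-1} − q_k·s_k, t_{k+1} = t_{k-1} − q_k·t_k, so r_k = a·s_k + b·t_k at every step:
  q = 1: r = 45, s = 1 − 1·0 = 1, t = 0 − 1·1 = -1  (check: 378·1 + 333·(-1) = 45)
  q = 7: r = 18, s = 0 − 7·1 = -7, t = 1 − 7·(-1) = 8  (check: 378·(-7) + 333·8 = 18)
  q = 2: r = 9, s = 1 − 2·(-7) = 15, t = -1 − 2·8 = -17  (check: 378·15 + 333·(-17) = 9)
The row with r = 9 (the gcd) gives the Bezout coefficients s = 15, t = -17.
Result: 378 · (15) + 333 · (-17) = 9.

gcd(378, 333) = 9; s = 15, t = -17 (check: 378·15 + 333·(-17) = 9).


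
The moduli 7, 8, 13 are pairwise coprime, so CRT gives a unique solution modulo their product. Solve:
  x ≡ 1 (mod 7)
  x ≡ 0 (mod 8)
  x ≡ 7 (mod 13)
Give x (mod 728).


Moduli 7, 8, 13 are pairwise coprime; by CRT there is a unique solution modulo M = 7 · 8 · 13 = 728.
Solve pairwise, accumulating the modulus:
  Start with x ≡ 1 (mod 7).
  Combine with x ≡ 0 (mod 8): since gcd(7, 8) = 1, we get a unique residue mod 56.
    Write x = 1 + 7·t and substitute into x ≡ 0 (mod 8): 7·t ≡ 0 − 1 = -1 (mod 8).
    Reduce coefficients mod 8: 7·t ≡ 7 (mod 8).
    The inverse of 7 mod 8 is 7 (since 7·7 = 49 = 6·8 + 1), so t ≡ 7·7 = 49 ≡ 1 (mod 8).
    Then x = 1 + 7·1 = 8, valid modulo lcm(7, 8) = 56: x ≡ 8 (mod 56).
  Combine with x ≡ 7 (mod 13): since gcd(56, 13) = 1, we get a unique residue mod 728.
    Write x = 8 + 56·t and substitute into x ≡ 7 (mod 13): 56·t ≡ 7 − 8 = -1 (mod 13).
    Reduce coefficients mod 13: 4·t ≡ 12 (mod 13).
    The inverse of 4 mod 13 is 10 (since 4·10 = 40 = 3·13 + 1), so t ≡ 10·12 = 120 ≡ 3 (mod 13).
    Then x = 8 + 56·3 = 176, valid modulo lcm(56, 13) = 728: x ≡ 176 (mod 728).
Verify: 176 mod 7 = 1 ✓, 176 mod 8 = 0 ✓, 176 mod 13 = 7 ✓.

x ≡ 176 (mod 728).


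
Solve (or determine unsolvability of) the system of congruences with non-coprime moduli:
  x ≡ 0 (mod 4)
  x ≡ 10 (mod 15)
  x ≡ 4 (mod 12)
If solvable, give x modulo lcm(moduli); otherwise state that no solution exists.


Moduli 4, 15, 12 are not pairwise coprime, so CRT works modulo lcm(m_i) when all pairwise compatibility conditions hold.
Pairwise compatibility: gcd(m_i, m_j) must divide a_i - a_j for every pair.
Merge one congruence at a time:
  Start: x ≡ 0 (mod 4).
  Combine with x ≡ 10 (mod 15): gcd(4, 15) = 1; 10 - 0 = 10, which IS divisible by 1, so compatible.
    Write x = 0 + 4·t and substitute into x ≡ 10 (mod 15): 4·t ≡ 10 − 0 = 10 (mod 15).
    The inverse of 4 mod 15 is 4 (since 4·4 = 16 = 1·15 + 1), so t ≡ 4·10 = 40 ≡ 10 (mod 15).
    Then x = 0 + 4·10 = 40, valid modulo lcm(4, 15) = 60: x ≡ 40 (mod 60).
  Combine with x ≡ 4 (mod 12): gcd(60, 12) = 12; 4 - 40 = -36, which IS divisible by 12, so compatible.
    Write x = 40 + 60·t and substitute into x ≡ 4 (mod 12): 60·t ≡ 4 − 40 = -36 (mod 12).
    Divide the congruence (and modulus) by g = 12: 5·t ≡ -3 (mod 1).
    Modulo 1 every t works; take t = 0.
    Then x = 40 + 60·0 = 40, valid modulo lcm(60, 12) = 60: x ≡ 40 (mod 60).
Verify: 40 mod 4 = 0, 40 mod 15 = 10, 40 mod 12 = 4.

x ≡ 40 (mod 60).


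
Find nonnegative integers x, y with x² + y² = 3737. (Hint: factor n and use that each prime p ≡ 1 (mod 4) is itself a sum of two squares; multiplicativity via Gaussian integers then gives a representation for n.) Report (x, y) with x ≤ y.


Step 1: Factor n = 3737 = 37 · 101.
Step 2: Check the mod-4 condition on each prime factor: 37 ≡ 1 (mod 4), exponent 1; 101 ≡ 1 (mod 4), exponent 1.
All primes ≡ 3 (mod 4) appear to even exponent (or don't appear), so by the two-squares theorem n IS expressible as a sum of two squares.
Step 3: Build a representation. Here n = 37 · 101 is a product of primes ≡ 1 (mod 4). Each prime p ≡ 1 (mod 4) is itself a sum of two squares; find a² by testing p − a² for a perfect square:
  37: 37 − 1² = 36 = 6² ⇒ 37 = 1² + 6².
  101: 101 − 1² = 100 = 10² ⇒ 101 = 1² + 10².
  Combine using the Brahmagupta–Fibonacci identity (a² + b²)(c² + d²) = (ac − bd)² + (ad + bc)² = (ac + bd)² + (ad − bc)²:
  37 · 101 = 3737: from (1² + 6²)(1² + 10²), take (1·1 − 6·10, 1·10 + 6·1) = (1 − 60, 10 + 6) = (-59, 16); dropping signs (only squares matter) gives (59, 16); check 59² + 16² = 3481 + 256 = 3737 ✓.
Step 4: Order so x ≤ y and verify: 16² + 59² = 256 + 3481 = 3737 = n. ✓

n = 3737 = 16² + 59² (one valid representation with x ≤ y).


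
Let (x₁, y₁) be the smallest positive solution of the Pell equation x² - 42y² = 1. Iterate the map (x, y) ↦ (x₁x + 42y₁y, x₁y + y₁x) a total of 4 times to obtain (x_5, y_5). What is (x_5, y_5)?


Step 1: Find the fundamental solution (x₁, y₁) of x² - 42y² = 1.
  Expand √42 as a continued fraction. a₀ = ⌊√42⌋ = 6; iterate m_{k+1} = d_k·a_k − m_k, d_{k+1} = (42 − m_{k+1}²)/d_k, a_{k+1} = ⌊(a₀ + m_{k+1})/d_{k+1}⌋ (starting m₀ = 0, d₀ = 1), with convergents p_k = a_k·p_{k-1} + p_{k-2}, q_k = a_k·q_{k-1} + q_{k-2} (p₋₁ = 1, q₋₁ = 0):
  k = 0: a₀ = 6; p₀/q₀ = 6/1; p₀² − 42·q₀² = 36 − 42 = -6.
  k = 1: m = 6, d = 6, a = ⌊(6 + 6)/6⌋ = 2; p/q = (2·6 + 1)/(2·1 + 0) = 13/2; p² − 42·q² = 169 − 168 = 1.
  The first convergent with p² − 42·q² = 1 gives the fundamental solution (x₁, y₁) = (13, 2).
Step 2: Apply the recurrence (x_{n+1}, y_{n+1}) = (x₁x_n + 42y₁y_n, x₁y_n + y₁x_n) repeatedly.
  From (x_1, y_1) = (13, 2): x_2 = 13·13 + 42·2·2 = 337; y_2 = 13·2 + 2·13 = 52.
  From (x_2, y_2) = (337, 52): x_3 = 13·337 + 42·2·52 = 8749; y_3 = 13·52 + 2·337 = 1350.
  From (x_3, y_3) = (8749, 1350): x_4 = 13·8749 + 42·2·1350 = 227137; y_4 = 13·1350 + 2·8749 = 35048.
  From (x_4, y_4) = (227137, 35048): x_5 = 13·227137 + 42·2·35048 = 5896813; y_5 = 13·35048 + 2·227137 = 909898.
Step 3: Verify x_5² - 42·y_5² = 34772403556969 - 34772403556968 = 1 (should be 1). ✓

(x_1, y_1) = (13, 2); (x_5, y_5) = (5896813, 909898).


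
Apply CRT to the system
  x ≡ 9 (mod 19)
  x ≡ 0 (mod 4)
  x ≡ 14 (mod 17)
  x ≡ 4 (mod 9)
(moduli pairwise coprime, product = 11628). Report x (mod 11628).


Product of moduli M = 19 · 4 · 17 · 9 = 11628.
Merge one congruence at a time:
  Start: x ≡ 9 (mod 19).
  Combine with x ≡ 0 (mod 4); new modulus lcm = 76.
    Write x = 9 + 19·t and substitute into x ≡ 0 (mod 4): 19·t ≡ 0 − 9 = -9 (mod 4).
    Reduce coefficients mod 4: 3·t ≡ 3 (mod 4).
    The inverse of 3 mod 4 is 3 (since 3·3 = 9 = 2·4 + 1), so t ≡ 3·3 = 9 ≡ 1 (mod 4).
    Then x = 9 + 19·1 = 28, valid modulo lcm(19, 4) = 76: x ≡ 28 (mod 76).
  Combine with x ≡ 14 (mod 17); new modulus lcm = 1292.
    Write x = 28 + 76·t and substitute into x ≡ 14 (mod 17): 76·t ≡ 14 − 28 = -14 (mod 17).
    Reduce coefficients mod 17: 8·t ≡ 3 (mod 17).
    The inverse of 8 mod 17 is 15 (since 8·15 = 120 = 7·17 + 1), so t ≡ 15·3 = 45 ≡ 11 (mod 17).
    Then x = 28 + 76·11 = 864, valid modulo lcm(76, 17) = 1292: x ≡ 864 (mod 1292).
  Combine with x ≡ 4 (mod 9); new modulus lcm = 11628.
    Write x = 864 + 1292·t and substitute into x ≡ 4 (mod 9): 1292·t ≡ 4 − 864 = -860 (mod 9).
    Reduce coefficients mod 9: 5·t ≡ 4 (mod 9).
    The inverse of 5 mod 9 is 2 (since 5·2 = 10 = 1·9 + 1), so t ≡ 2·4 = 8 ≡ 8 (mod 9).
    Then x = 864 + 1292·8 = 11200, valid modulo lcm(1292, 9) = 11628: x ≡ 11200 (mod 11628).
Verify against each original: 11200 mod 19 = 9, 11200 mod 4 = 0, 11200 mod 17 = 14, 11200 mod 9 = 4.

x ≡ 11200 (mod 11628).


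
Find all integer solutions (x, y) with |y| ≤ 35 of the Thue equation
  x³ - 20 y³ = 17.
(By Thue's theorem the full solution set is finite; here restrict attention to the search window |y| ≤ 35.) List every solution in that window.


The equation is x³ - 20y³ = 17. For fixed y, x³ = 20·y³ + 17, so a solution requires the RHS to be a perfect cube.
Strategy: iterate y from -35 to 35, compute RHS = 20·y³ + 17, and check whether it is a (positive or negative) perfect cube.
Check small values of y:
  y = 0: RHS = 17 is not a perfect cube.
  y = 1: RHS = 37 is not a perfect cube.
  y = -1: RHS = -3 is not a perfect cube.
  y = 2: RHS = 177 is not a perfect cube.
  y = -2: RHS = -143 is not a perfect cube.
  y = 3: RHS = 557 is not a perfect cube.
  y = -3: RHS = -523 is not a perfect cube.
Continuing the search up to |y| = 35 finds no solutions either.
No (x, y) in the scanned range satisfies the equation.

No integer solutions with |y| ≤ 35.


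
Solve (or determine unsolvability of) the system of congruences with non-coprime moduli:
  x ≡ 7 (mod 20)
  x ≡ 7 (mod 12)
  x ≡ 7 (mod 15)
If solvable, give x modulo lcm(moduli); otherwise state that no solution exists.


Moduli 20, 12, 15 are not pairwise coprime, so CRT works modulo lcm(m_i) when all pairwise compatibility conditions hold.
Pairwise compatibility: gcd(m_i, m_j) must divide a_i - a_j for every pair.
Merge one congruence at a time:
  Start: x ≡ 7 (mod 20).
  Combine with x ≡ 7 (mod 12): gcd(20, 12) = 4; 7 - 7 = 0, which IS divisible by 4, so compatible.
    Write x = 7 + 20·t and substitute into x ≡ 7 (mod 12): 20·t ≡ 7 − 7 = 0 (mod 12).
    Divide the congruence (and modulus) by g = 4: 5·t ≡ 0 (mod 3).
    Reduce coefficients mod 3: 2·t ≡ 0 (mod 3).
    The inverse of 2 mod 3 is 2 (since 2·2 = 4 = 1·3 + 1), so t ≡ 2·0 = 0 ≡ 0 (mod 3).
    Then x = 7 + 20·0 = 7, valid modulo lcm(20, 12) = 60: x ≡ 7 (mod 60).
  Combine with x ≡ 7 (mod 15): gcd(60, 15) = 15; 7 - 7 = 0, which IS divisible by 15, so compatible.
    Write x = 7 + 60·t and substitute into x ≡ 7 (mod 15): 60·t ≡ 7 − 7 = 0 (mod 15).
    Divide the congruence (and modulus) by g = 15: 4·t ≡ 0 (mod 1).
    Modulo 1 every t works; take t = 0.
    Then x = 7 + 60·0 = 7, valid modulo lcm(60, 15) = 60: x ≡ 7 (mod 60).
Verify: 7 mod 20 = 7, 7 mod 12 = 7, 7 mod 15 = 7.

x ≡ 7 (mod 60).


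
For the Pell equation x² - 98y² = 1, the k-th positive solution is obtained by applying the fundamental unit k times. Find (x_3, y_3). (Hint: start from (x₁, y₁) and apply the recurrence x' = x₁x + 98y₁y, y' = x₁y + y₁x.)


Step 1: Find the fundamental solution (x₁, y₁) of x² - 98y² = 1.
  Expand √98 as a continued fraction. a₀ = ⌊√98⌋ = 9; iterate m_{k+1} = d_k·a_k − m_k, d_{k+1} = (98 − m_{k+1}²)/d_k, a_{k+1} = ⌊(a₀ + m_{k+1})/d_{k+1}⌋ (starting m₀ = 0, d₀ = 1), with convergents p_k = a_k·p_{k-1} + p_{k-2}, q_k = a_k·q_{k-1} + q_{k-2} (p₋₁ = 1, q₋₁ = 0):
  k = 0: a₀ = 9; p₀/q₀ = 9/1; p₀² − 98·q₀² = 81 − 98 = -17.
  k = 1: m = 9, d = 17, a = ⌊(9 + 9)/17⌋ = 1; p/q = (1·9 + 1)/(1·1 + 0) = 10/1; p² − 98·q² = 100 − 98 = 2.
  k = 2: m = 8, d = 2, a = ⌊(9 + 8)/2⌋ = 8; p/q = (8·10 + 9)/(8·1 + 1) = 89/9; p² − 98·q² = 7921 − 7938 = -17.
  k = 3: m = 8, d = 17, a = ⌊(9 + 8)/17⌋ = 1; p/q = (1·89 + 10)/(1·9 + 1) = 99/10; p² − 98·q² = 9801 − 9800 = 1.
  The first convergent with p² − 98·q² = 1 gives the fundamental solution (x₁, y₁) = (99, 10).
Step 2: Apply the recurrence (x_{n+1}, y_{n+1}) = (x₁x_n + 98y₁y_n, x₁y_n + y₁x_n) repeatedly.
  From (x_1, y_1) = (99, 10): x_2 = 99·99 + 98·10·10 = 19601; y_2 = 99·10 + 10·99 = 1980.
  From (x_2, y_2) = (19601, 1980): x_3 = 99·19601 + 98·10·1980 = 3880899; y_3 = 99·1980 + 10·19601 = 392030.
Step 3: Verify x_3² - 98·y_3² = 15061377048201 - 15061377048200 = 1 (should be 1). ✓

(x_1, y_1) = (99, 10); (x_3, y_3) = (3880899, 392030).


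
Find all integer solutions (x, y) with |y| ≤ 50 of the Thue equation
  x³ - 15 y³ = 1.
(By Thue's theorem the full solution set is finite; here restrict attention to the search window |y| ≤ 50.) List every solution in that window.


The equation is x³ - 15y³ = 1. For fixed y, x³ = 15·y³ + 1, so a solution requires the RHS to be a perfect cube.
Strategy: iterate y from -50 to 50, compute RHS = 15·y³ + 1, and check whether it is a (positive or negative) perfect cube.
Check small values of y:
  y = 0: RHS = 1 = (1)³ ⇒ x = 1 works.
  y = 1: RHS = 16 is not a perfect cube.
  y = -1: RHS = -14 is not a perfect cube.
  y = 2: RHS = 121 is not a perfect cube.
  y = -2: RHS = -119 is not a perfect cube.
  y = 3: RHS = 406 is not a perfect cube.
  y = -3: RHS = -404 is not a perfect cube.
Continuing the search up to |y| = 50 finds no further solutions beyond those listed.
Collected solutions: (1, 0).

Solutions (with |y| ≤ 50): (1, 0).


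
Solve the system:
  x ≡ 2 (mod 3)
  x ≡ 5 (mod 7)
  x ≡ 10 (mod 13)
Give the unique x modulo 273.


Moduli 3, 7, 13 are pairwise coprime; by CRT there is a unique solution modulo M = 3 · 7 · 13 = 273.
Solve pairwise, accumulating the modulus:
  Start with x ≡ 2 (mod 3).
  Combine with x ≡ 5 (mod 7): since gcd(3, 7) = 1, we get a unique residue mod 21.
    Write x = 2 + 3·t and substitute into x ≡ 5 (mod 7): 3·t ≡ 5 − 2 = 3 (mod 7).
    The inverse of 3 mod 7 is 5 (since 3·5 = 15 = 2·7 + 1), so t ≡ 5·3 = 15 ≡ 1 (mod 7).
    Then x = 2 + 3·1 = 5, valid modulo lcm(3, 7) = 21: x ≡ 5 (mod 21).
  Combine with x ≡ 10 (mod 13): since gcd(21, 13) = 1, we get a unique residue mod 273.
    Write x = 5 + 21·t and substitute into x ≡ 10 (mod 13): 21·t ≡ 10 − 5 = 5 (mod 13).
    Reduce coefficients mod 13: 8·t ≡ 5 (mod 13).
    The inverse of 8 mod 13 is 5 (since 8·5 = 40 = 3·13 + 1), so t ≡ 5·5 = 25 ≡ 12 (mod 13).
    Then x = 5 + 21·12 = 257, valid modulo lcm(21, 13) = 273: x ≡ 257 (mod 273).
Verify: 257 mod 3 = 2 ✓, 257 mod 7 = 5 ✓, 257 mod 13 = 10 ✓.

x ≡ 257 (mod 273).


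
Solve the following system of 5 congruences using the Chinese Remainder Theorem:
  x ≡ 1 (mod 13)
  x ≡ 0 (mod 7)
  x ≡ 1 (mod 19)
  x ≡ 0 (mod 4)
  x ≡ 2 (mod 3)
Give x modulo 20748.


Product of moduli M = 13 · 7 · 19 · 4 · 3 = 20748.
Merge one congruence at a time:
  Start: x ≡ 1 (mod 13).
  Combine with x ≡ 0 (mod 7); new modulus lcm = 91.
    Write x = 1 + 13·t and substitute into x ≡ 0 (mod 7): 13·t ≡ 0 − 1 = -1 (mod 7).
    Reduce coefficients mod 7: 6·t ≡ 6 (mod 7).
    The inverse of 6 mod 7 is 6 (since 6·6 = 36 = 5·7 + 1), so t ≡ 6·6 = 36 ≡ 1 (mod 7).
    Then x = 1 + 13·1 = 14, valid modulo lcm(13, 7) = 91: x ≡ 14 (mod 91).
  Combine with x ≡ 1 (mod 19); new modulus lcm = 1729.
    Write x = 14 + 91·t and substitute into x ≡ 1 (mod 19): 91·t ≡ 1 − 14 = -13 (mod 19).
    Reduce coefficients mod 19: 15·t ≡ 6 (mod 19).
    The inverse of 15 mod 19 is 14 (since 15·14 = 210 = 11·19 + 1), so t ≡ 14·6 = 84 ≡ 8 (mod 19).
    Then x = 14 + 91·8 = 742, valid modulo lcm(91, 19) = 1729: x ≡ 742 (mod 1729).
  Combine with x ≡ 0 (mod 4); new modulus lcm = 6916.
    Write x = 742 + 1729·t and substitute into x ≡ 0 (mod 4): 1729·t ≡ 0 − 742 = -742 (mod 4).
    Reduce coefficients mod 4: 1·t ≡ 2 (mod 4).
    So t ≡ 2 (mod 4).
    Then x = 742 + 1729·2 = 4200, valid modulo lcm(1729, 4) = 6916: x ≡ 4200 (mod 6916).
  Combine with x ≡ 2 (mod 3); new modulus lcm = 20748.
    Write x = 4200 + 6916·t and substitute into x ≡ 2 (mod 3): 6916·t ≡ 2 − 4200 = -4198 (mod 3).
    Reduce coefficients mod 3: 1·t ≡ 2 (mod 3).
    So t ≡ 2 (mod 3).
    Then x = 4200 + 6916·2 = 18032, valid modulo lcm(6916, 3) = 20748: x ≡ 18032 (mod 20748).
Verify against each original: 18032 mod 13 = 1, 18032 mod 7 = 0, 18032 mod 19 = 1, 18032 mod 4 = 0, 18032 mod 3 = 2.

x ≡ 18032 (mod 20748).


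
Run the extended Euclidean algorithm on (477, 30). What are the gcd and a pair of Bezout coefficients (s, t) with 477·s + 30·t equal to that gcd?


Euclidean algorithm on (477, 30) — divide until remainder is 0:
  477 = 15 · 30 + 27
  30 = 1 · 27 + 3
  27 = 9 · 3 + 0
gcd(477, 30) = 3.
Track Bezout coefficients alongside the remainders: start with r₀ = 477 = a·1 + b·0 (s = 1, t = 0) and r₁ = 30 = a·0 + b·1 (s = 0, t = 1); each new remainder r_{k+1} = r_{k-1} − q_k·r_k inherits s_{k+1} = s_{k-1} − q_k·s_k, t_{k+1} = t_{k-1} − q_k·t_k, so r_k = a·s_k + b·t_k at every step:
  q = 15: r = 27, s = 1 − 15·0 = 1, t = 0 − 15·1 = -15  (check: 477·1 + 30·(-15) = 27)
  q = 1: r = 3, s = 0 − 1·1 = -1, t = 1 − 1·(-15) = 16  (check: 477·(-1) + 30·16 = 3)
The row with r = 3 (the gcd) gives the Bezout coefficients s = -1, t = 16.
Result: 477 · (-1) + 30 · (16) = 3.

gcd(477, 30) = 3; s = -1, t = 16 (check: 477·(-1) + 30·16 = 3).


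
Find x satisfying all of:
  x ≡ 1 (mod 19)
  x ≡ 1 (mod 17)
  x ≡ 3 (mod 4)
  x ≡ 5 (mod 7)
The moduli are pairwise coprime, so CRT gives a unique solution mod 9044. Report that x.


Product of moduli M = 19 · 17 · 4 · 7 = 9044.
Merge one congruence at a time:
  Start: x ≡ 1 (mod 19).
  Combine with x ≡ 1 (mod 17); new modulus lcm = 323.
    Write x = 1 + 19·t and substitute into x ≡ 1 (mod 17): 19·t ≡ 1 − 1 = 0 (mod 17).
    Reduce coefficients mod 17: 2·t ≡ 0 (mod 17).
    The inverse of 2 mod 17 is 9 (since 2·9 = 18 = 1·17 + 1), so t ≡ 9·0 = 0 ≡ 0 (mod 17).
    Then x = 1 + 19·0 = 1, valid modulo lcm(19, 17) = 323: x ≡ 1 (mod 323).
  Combine with x ≡ 3 (mod 4); new modulus lcm = 1292.
    Write x = 1 + 323·t and substitute into x ≡ 3 (mod 4): 323·t ≡ 3 − 1 = 2 (mod 4).
    Reduce coefficients mod 4: 3·t ≡ 2 (mod 4).
    The inverse of 3 mod 4 is 3 (since 3·3 = 9 = 2·4 + 1), so t ≡ 3·2 = 6 ≡ 2 (mod 4).
    Then x = 1 + 323·2 = 647, valid modulo lcm(323, 4) = 1292: x ≡ 647 (mod 1292).
  Combine with x ≡ 5 (mod 7); new modulus lcm = 9044.
    Write x = 647 + 1292·t and substitute into x ≡ 5 (mod 7): 1292·t ≡ 5 − 647 = -642 (mod 7).
    Reduce coefficients mod 7: 4·t ≡ 2 (mod 7).
    The inverse of 4 mod 7 is 2 (since 4·2 = 8 = 1·7 + 1), so t ≡ 2·2 = 4 ≡ 4 (mod 7).
    Then x = 647 + 1292·4 = 5815, valid modulo lcm(1292, 7) = 9044: x ≡ 5815 (mod 9044).
Verify against each original: 5815 mod 19 = 1, 5815 mod 17 = 1, 5815 mod 4 = 3, 5815 mod 7 = 5.

x ≡ 5815 (mod 9044).


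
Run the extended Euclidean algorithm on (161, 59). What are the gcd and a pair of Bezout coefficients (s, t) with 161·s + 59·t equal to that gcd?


Euclidean algorithm on (161, 59) — divide until remainder is 0:
  161 = 2 · 59 + 43
  59 = 1 · 43 + 16
  43 = 2 · 16 + 11
  16 = 1 · 11 + 5
  11 = 2 · 5 + 1
  5 = 5 · 1 + 0
gcd(161, 59) = 1.
Track Bezout coefficients alongside the remainders: start with r₀ = 161 = a·1 + b·0 (s = 1, t = 0) and r₁ = 59 = a·0 + b·1 (s = 0, t = 1); each new remainder r_{k+1} = r_{k-1} − q_k·r_k inherits s_{k+1} = s_{k-1} − q_k·s_k, t_{k+1} = t_{k-1} − q_k·t_k, so r_k = a·s_k + b·t_k at every step:
  q = 2: r = 43, s = 1 − 2·0 = 1, t = 0 − 2·1 = -2  (check: 161·1 + 59·(-2) = 43)
  q = 1: r = 16, s = 0 − 1·1 = -1, t = 1 − 1·(-2) = 3  (check: 161·(-1) + 59·3 = 16)
  q = 2: r = 11, s = 1 − 2·(-1) = 3, t = -2 − 2·3 = -8  (check: 161·3 + 59·(-8) = 11)
  q = 1: r = 5, s = -1 − 1·3 = -4, t = 3 − 1·(-8) = 11  (check: 161·(-4) + 59·11 = 5)
  q = 2: r = 1, s = 3 − 2·(-4) = 11, t = -8 − 2·11 = -30  (check: 161·11 + 59·(-30) = 1)
The row with r = 1 (the gcd) gives the Bezout coefficients s = 11, t = -30.
Result: 161 · (11) + 59 · (-30) = 1.

gcd(161, 59) = 1; s = 11, t = -30 (check: 161·11 + 59·(-30) = 1).
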